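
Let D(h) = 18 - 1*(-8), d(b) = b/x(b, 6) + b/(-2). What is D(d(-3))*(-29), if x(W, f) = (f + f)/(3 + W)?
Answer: -754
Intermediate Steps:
x(W, f) = 2*f/(3 + W) (x(W, f) = (2*f)/(3 + W) = 2*f/(3 + W))
d(b) = -b/2 + b*(1/4 + b/12) (d(b) = b/((2*6/(3 + b))) + b/(-2) = b/((12/(3 + b))) + b*(-1/2) = b*(1/4 + b/12) - b/2 = -b/2 + b*(1/4 + b/12))
D(h) = 26 (D(h) = 18 + 8 = 26)
D(d(-3))*(-29) = 26*(-29) = -754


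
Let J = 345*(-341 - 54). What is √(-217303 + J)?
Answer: I*√353578 ≈ 594.62*I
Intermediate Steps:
J = -136275 (J = 345*(-395) = -136275)
√(-217303 + J) = √(-217303 - 136275) = √(-353578) = I*√353578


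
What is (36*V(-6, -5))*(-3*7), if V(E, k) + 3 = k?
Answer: 6048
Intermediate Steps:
V(E, k) = -3 + k
(36*V(-6, -5))*(-3*7) = (36*(-3 - 5))*(-3*7) = (36*(-8))*(-21) = -288*(-21) = 6048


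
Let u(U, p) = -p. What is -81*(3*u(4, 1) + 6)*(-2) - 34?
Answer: 452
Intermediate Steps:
-81*(3*u(4, 1) + 6)*(-2) - 34 = -81*(3*(-1*1) + 6)*(-2) - 34 = -81*(3*(-1) + 6)*(-2) - 34 = -81*(-3 + 6)*(-2) - 34 = -243*(-2) - 34 = -81*(-6) - 34 = 486 - 34 = 452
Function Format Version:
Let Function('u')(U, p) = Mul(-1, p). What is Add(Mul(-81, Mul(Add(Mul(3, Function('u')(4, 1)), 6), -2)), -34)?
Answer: 452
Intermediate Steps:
Add(Mul(-81, Mul(Add(Mul(3, Function('u')(4, 1)), 6), -2)), -34) = Add(Mul(-81, Mul(Add(Mul(3, Mul(-1, 1)), 6), -2)), -34) = Add(Mul(-81, Mul(Add(Mul(3, -1), 6), -2)), -34) = Add(Mul(-81, Mul(Add(-3, 6), -2)), -34) = Add(Mul(-81, Mul(3, -2)), -34) = Add(Mul(-81, -6), -34) = Add(486, -34) = 452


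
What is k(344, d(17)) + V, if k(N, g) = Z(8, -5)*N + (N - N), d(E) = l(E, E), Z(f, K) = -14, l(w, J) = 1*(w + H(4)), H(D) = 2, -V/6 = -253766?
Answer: 1517780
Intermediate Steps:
V = 1522596 (V = -6*(-253766) = 1522596)
l(w, J) = 2 + w (l(w, J) = 1*(w + 2) = 1*(2 + w) = 2 + w)
d(E) = 2 + E
k(N, g) = -14*N (k(N, g) = -14*N + (N - N) = -14*N + 0 = -14*N)
k(344, d(17)) + V = -14*344 + 1522596 = -4816 + 1522596 = 1517780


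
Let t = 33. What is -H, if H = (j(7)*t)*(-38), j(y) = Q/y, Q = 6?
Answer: 7524/7 ≈ 1074.9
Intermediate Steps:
j(y) = 6/y
H = -7524/7 (H = ((6/7)*33)*(-38) = (198/7)*(-38) = -7524/7 ≈ -1074.9)
-H = -1*(-7524/7) = 7524/7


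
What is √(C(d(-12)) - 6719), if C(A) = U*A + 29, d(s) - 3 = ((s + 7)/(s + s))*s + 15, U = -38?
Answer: I*√7279 ≈ 85.317*I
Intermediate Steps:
d(s) = 43/2 + s/2 (d(s) = 3 + (((s + 7)/(s + s))*s + 15) = 3 + (((7 + s)/((2*s)))*s + 15) = 3 + (((7 + s)*(1/(2*s)))*s + 15) = 3 + (((7 + s)/(2*s))*s + 15) = 3 + ((7/2 + s/2) + 15) = 3 + (37/2 + s/2) = 43/2 + s/2)
C(A) = 29 - 38*A (C(A) = -38*A + 29 = 29 - 38*A)
√(C(d(-12)) - 6719) = √((29 - 38*(43/2 + (½)*(-12))) - 6719) = √((29 - 38*(43/2 - 6)) - 6719) = √((29 - 38*31/2) - 6719) = √((29 - 589) - 6719) = √(-560 - 6719) = √(-7279) = I*√7279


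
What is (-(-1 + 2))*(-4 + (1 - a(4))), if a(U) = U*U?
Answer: 19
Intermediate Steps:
a(U) = U²
(-(-1 + 2))*(-4 + (1 - a(4))) = (-(-1 + 2))*(-4 + (1 - 1*4²)) = (-1*1)*(-4 + (1 - 1*16)) = -(-4 + (1 - 16)) = -(-4 - 15) = -1*(-19) = 19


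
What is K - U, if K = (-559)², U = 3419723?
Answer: -3107242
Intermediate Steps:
K = 312481
K - U = 312481 - 1*3419723 = 312481 - 3419723 = -3107242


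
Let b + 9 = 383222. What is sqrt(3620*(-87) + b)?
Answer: sqrt(68273) ≈ 261.29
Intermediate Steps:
b = 383213 (b = -9 + 383222 = 383213)
sqrt(3620*(-87) + b) = sqrt(3620*(-87) + 383213) = sqrt(-314940 + 383213) = sqrt(68273)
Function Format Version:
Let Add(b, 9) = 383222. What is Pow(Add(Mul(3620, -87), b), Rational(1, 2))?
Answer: Pow(68273, Rational(1, 2)) ≈ 261.29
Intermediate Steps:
b = 383213 (b = Add(-9, 383222) = 383213)
Pow(Add(Mul(3620, -87), b), Rational(1, 2)) = Pow(Add(Mul(3620, -87), 383213), Rational(1, 2)) = Pow(Add(-314940, 383213), Rational(1, 2)) = Pow(68273, Rational(1, 2))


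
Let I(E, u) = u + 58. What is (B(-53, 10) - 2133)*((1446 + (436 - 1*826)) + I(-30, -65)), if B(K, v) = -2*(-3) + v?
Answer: -2220733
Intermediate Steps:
I(E, u) = 58 + u
B(K, v) = 6 + v
(B(-53, 10) - 2133)*((1446 + (436 - 1*826)) + I(-30, -65)) = ((6 + 10) - 2133)*((1446 + (436 - 1*826)) + (58 - 65)) = (16 - 2133)*((1446 + (436 - 826)) - 7) = -2117*((1446 - 390) - 7) = -2117*(1056 - 7) = -2117*1049 = -2220733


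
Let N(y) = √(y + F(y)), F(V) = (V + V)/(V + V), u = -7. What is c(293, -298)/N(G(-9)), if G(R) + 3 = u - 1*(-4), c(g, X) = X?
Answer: 298*I*√5/5 ≈ 133.27*I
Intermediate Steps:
G(R) = -6 (G(R) = -3 + (-7 - 1*(-4)) = -3 + (-7 + 4) = -3 - 3 = -6)
F(V) = 1 (F(V) = (2*V)/((2*V)) = (2*V)*(1/(2*V)) = 1)
N(y) = √(1 + y) (N(y) = √(y + 1) = √(1 + y))
c(293, -298)/N(G(-9)) = -298/√(1 - 6) = -298*(-I*√5/5) = -(-298)*I*√5/5 = 298*I*√5/5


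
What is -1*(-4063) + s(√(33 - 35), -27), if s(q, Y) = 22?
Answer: 4085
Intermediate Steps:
-1*(-4063) + s(√(33 - 35), -27) = -1*(-4063) + 22 = 4063 + 22 = 4085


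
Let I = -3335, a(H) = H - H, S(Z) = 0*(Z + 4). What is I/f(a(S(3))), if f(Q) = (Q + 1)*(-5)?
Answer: 667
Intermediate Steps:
S(Z) = 0 (S(Z) = 0*(4 + Z) = 0)
a(H) = 0
f(Q) = -5 - 5*Q (f(Q) = (1 + Q)*(-5) = -5 - 5*Q)
I/f(a(S(3))) = -3335/(-5 - 5*0) = -3335/(-5 + 0) = -3335/(-5) = -3335*(-⅕) = 667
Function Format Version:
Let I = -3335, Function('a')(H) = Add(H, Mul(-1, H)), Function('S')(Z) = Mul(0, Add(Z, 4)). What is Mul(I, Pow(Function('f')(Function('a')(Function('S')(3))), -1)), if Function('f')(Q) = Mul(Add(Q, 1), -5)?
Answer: 667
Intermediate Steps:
Function('S')(Z) = 0 (Function('S')(Z) = Mul(0, Add(4, Z)) = 0)
Function('a')(H) = 0
Function('f')(Q) = Add(-5, Mul(-5, Q)) (Function('f')(Q) = Mul(Add(1, Q), -5) = Add(-5, Mul(-5, Q)))
Mul(I, Pow(Function('f')(Function('a')(Function('S')(3))), -1)) = Mul(-3335, Pow(Add(-5, Mul(-5, 0)), -1)) = Mul(-3335, Pow(Add(-5, 0), -1)) = Mul(-3335, Pow(-5, -1)) = Mul(-3335, Rational(-1, 5)) = 667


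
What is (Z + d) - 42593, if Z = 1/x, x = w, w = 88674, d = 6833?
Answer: -3170982239/88674 ≈ -35760.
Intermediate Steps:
x = 88674
Z = 1/88674 ≈ 1.1277e-5
(Z + d) - 42593 = (1/88674 + 6833) - 42593 = 605909443/88674 - 42593 = -3170982239/88674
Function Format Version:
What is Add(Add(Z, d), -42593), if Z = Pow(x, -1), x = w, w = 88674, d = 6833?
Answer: Rational(-3170982239, 88674) ≈ -35760.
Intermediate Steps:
x = 88674
Z = Rational(1, 88674) (Z = Pow(88674, -1) = Rational(1, 88674) ≈ 1.1277e-5)
Add(Add(Z, d), -42593) = Add(Add(Rational(1, 88674), 6833), -42593) = Add(Rational(605909443, 88674), -42593) = Rational(-3170982239, 88674)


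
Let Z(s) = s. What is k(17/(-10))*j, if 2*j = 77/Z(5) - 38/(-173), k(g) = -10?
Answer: -13511/173 ≈ -78.098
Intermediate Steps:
j = 13511/1730 (j = (77/5 - 38/(-173))/2 = (77*(⅕) - 38*(-1/173))/2 = (77/5 + 38/173)/2 = (½)*(13511/865) = 13511/1730 ≈ 7.8098)
k(17/(-10))*j = -10*13511/1730 = -13511/173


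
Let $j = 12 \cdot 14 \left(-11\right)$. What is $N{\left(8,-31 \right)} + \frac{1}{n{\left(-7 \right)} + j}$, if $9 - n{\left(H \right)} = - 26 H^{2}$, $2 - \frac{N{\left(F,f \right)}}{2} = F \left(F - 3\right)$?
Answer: $- \frac{42941}{565} \approx -76.002$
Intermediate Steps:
$N{\left(F,f \right)} = 4 - 2 F \left(-3 + F\right)$ ($N{\left(F,f \right)} = 4 - 2 F \left(F - 3\right) = 4 - 2 F \left(-3 + F\right)$)
$n{\left(H \right)} = 9 + 26 H^{2}$ ($n{\left(H \right)} = 9 - - 26 H^{2} = 9 + 26 H^{2}$)
$j = -1848$ ($j = 168 \left(-11\right) = -1848$)
$N{\left(8,-31 \right)} + \frac{1}{n{\left(-7 \right)} + j} = \left(4 - 2 \cdot 8^{2} + 6 \cdot 8\right) + \frac{1}{\left(9 + 26 \left(-7\right)^{2}\right) - 1848} = \left(4 - 128 + 48\right) + \frac{1}{\left(9 + 26 \cdot 49\right) - 1848} = \left(4 - 128 + 48\right) + \frac{1}{\left(9 + 1274\right) - 1848} = -76 + \frac{1}{1283 - 1848} = -76 + \frac{1}{-565} = -76 - \frac{1}{565} = - \frac{42941}{565}$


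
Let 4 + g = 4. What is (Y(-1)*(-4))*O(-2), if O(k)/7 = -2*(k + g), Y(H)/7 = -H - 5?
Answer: 3136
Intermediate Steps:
g = 0 (g = -4 + 4 = 0)
Y(H) = -35 - 7*H (Y(H) = 7*(-H - 5) = 7*(-5 - H) = -35 - 7*H)
O(k) = -14*k (O(k) = 7*(-2*(k + 0)) = 7*(-2*k) = -14*k)
(Y(-1)*(-4))*O(-2) = ((-35 - 7*(-1))*(-4))*(-14*(-2)) = ((-35 + 7)*(-4))*28 = -28*(-4)*28 = 112*28 = 3136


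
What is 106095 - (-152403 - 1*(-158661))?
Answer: 99837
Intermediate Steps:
106095 - (-152403 - 1*(-158661)) = 106095 - (-152403 + 158661) = 106095 - 1*6258 = 106095 - 6258 = 99837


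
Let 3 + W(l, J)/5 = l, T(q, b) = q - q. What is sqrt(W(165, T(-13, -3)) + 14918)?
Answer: 4*sqrt(983) ≈ 125.41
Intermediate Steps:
T(q, b) = 0
W(l, J) = -15 + 5*l
sqrt(W(165, T(-13, -3)) + 14918) = sqrt((-15 + 5*165) + 14918) = sqrt((-15 + 825) + 14918) = sqrt(810 + 14918) = sqrt(15728) = 4*sqrt(983)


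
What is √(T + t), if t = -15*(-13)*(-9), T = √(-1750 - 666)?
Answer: √(-1755 + 4*I*√151) ≈ 0.5866 + 41.897*I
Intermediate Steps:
T = 4*I*√151 (T = √(-2416) = 4*I*√151 ≈ 49.153*I)
t = -1755 (t = 195*(-9) = -1755)
√(T + t) = √(4*I*√151 - 1755) = √(-1755 + 4*I*√151)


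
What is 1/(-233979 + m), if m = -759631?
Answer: -1/993610 ≈ -1.0064e-6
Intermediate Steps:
1/(-233979 + m) = 1/(-233979 - 759631) = 1/(-993610) = -1/993610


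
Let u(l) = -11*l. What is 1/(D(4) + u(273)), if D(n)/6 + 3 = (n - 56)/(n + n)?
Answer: -1/3060 ≈ -0.00032680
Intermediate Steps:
D(n) = -18 + 3*(-56 + n)/n (D(n) = -18 + 6*((n - 56)/(n + n)) = -18 + 6*((-56 + n)/((2*n))) = -18 + 6*((-56 + n)*(1/(2*n))) = -18 + 6*((-56 + n)/(2*n)) = -18 + 3*(-56 + n)/n)
1/(D(4) + u(273)) = 1/((-15 - 168/4) - 11*273) = 1/((-15 - 168*¼) - 3003) = 1/((-15 - 42) - 3003) = 1/(-57 - 3003) = 1/(-3060) = -1/3060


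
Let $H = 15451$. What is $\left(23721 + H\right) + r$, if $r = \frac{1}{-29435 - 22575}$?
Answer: $\frac{2037335719}{52010} \approx 39172.0$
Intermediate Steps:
$r = - \frac{1}{52010}$ ($r = \frac{1}{-52010} = - \frac{1}{52010} \approx -1.9227 \cdot 10^{-5}$)
$\left(23721 + H\right) + r = \left(23721 + 15451\right) - \frac{1}{52010} = 39172 - \frac{1}{52010} = \frac{2037335719}{52010}$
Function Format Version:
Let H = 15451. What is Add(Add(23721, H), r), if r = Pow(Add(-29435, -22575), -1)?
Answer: Rational(2037335719, 52010) ≈ 39172.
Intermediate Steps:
r = Rational(-1, 52010) (r = Pow(-52010, -1) = Rational(-1, 52010) ≈ -1.9227e-5)
Add(Add(23721, H), r) = Add(Add(23721, 15451), Rational(-1, 52010)) = Add(39172, Rational(-1, 52010)) = Rational(2037335719, 52010)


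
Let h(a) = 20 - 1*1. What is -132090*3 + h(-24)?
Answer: -396251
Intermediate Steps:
h(a) = 19 (h(a) = 20 - 1 = 19)
-132090*3 + h(-24) = -132090*3 + 19 = -1554*255 + 19 = -396270 + 19 = -396251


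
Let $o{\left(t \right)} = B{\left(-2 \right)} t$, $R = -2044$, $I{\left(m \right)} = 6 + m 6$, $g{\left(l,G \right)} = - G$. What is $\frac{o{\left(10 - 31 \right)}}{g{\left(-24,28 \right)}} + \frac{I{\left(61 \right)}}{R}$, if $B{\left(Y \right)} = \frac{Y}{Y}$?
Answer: $\frac{1161}{2044} \approx 0.568$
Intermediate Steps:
$I{\left(m \right)} = 6 + 6 m$
$B{\left(Y \right)} = 1$
$o{\left(t \right)} = t$ ($o{\left(t \right)} = 1 t = t$)
$\frac{o{\left(10 - 31 \right)}}{g{\left(-24,28 \right)}} + \frac{I{\left(61 \right)}}{R} = \frac{10 - 31}{\left(-1\right) 28} + \frac{6 + 6 \cdot 61}{-2044} = - \frac{21}{-28} + \left(6 + 366\right) \left(- \frac{1}{2044}\right) = \left(-21\right) \left(- \frac{1}{28}\right) + 372 \left(- \frac{1}{2044}\right) = \frac{3}{4} - \frac{93}{511} = \frac{1161}{2044}$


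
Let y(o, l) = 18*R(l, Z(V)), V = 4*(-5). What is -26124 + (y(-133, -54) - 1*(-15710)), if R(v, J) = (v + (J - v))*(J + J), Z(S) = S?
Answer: 3986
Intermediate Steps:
V = -20
R(v, J) = 2*J² (R(v, J) = J*(2*J) = 2*J²)
y(o, l) = 14400 (y(o, l) = 18*(2*(-20)²) = 18*(2*400) = 18*800 = 14400)
-26124 + (y(-133, -54) - 1*(-15710)) = -26124 + (14400 - 1*(-15710)) = -26124 + (14400 + 15710) = -26124 + 30110 = 3986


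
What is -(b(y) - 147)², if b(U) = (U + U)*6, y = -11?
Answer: -77841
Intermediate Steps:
b(U) = 12*U (b(U) = (2*U)*6 = 12*U)
-(b(y) - 147)² = -(12*(-11) - 147)² = -(-132 - 147)² = -1*(-279)² = -1*77841 = -77841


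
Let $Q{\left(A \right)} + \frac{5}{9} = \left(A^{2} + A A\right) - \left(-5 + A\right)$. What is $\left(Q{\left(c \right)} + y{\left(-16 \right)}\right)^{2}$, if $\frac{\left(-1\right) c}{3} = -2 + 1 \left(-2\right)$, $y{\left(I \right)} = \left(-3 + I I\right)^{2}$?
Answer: $\frac{334783746025}{81} \approx 4.1331 \cdot 10^{9}$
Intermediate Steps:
$y{\left(I \right)} = \left(-3 + I^{2}\right)^{2}$
$c = 12$ ($c = - 3 \left(-2 + 1 \left(-2\right)\right) = - 3 \left(-2 - 2\right) = \left(-3\right) \left(-4\right) = 12$)
$Q{\left(A \right)} = \frac{40}{9} - A + 2 A^{2}$ ($Q{\left(A \right)} = - \frac{5}{9} - \left(-5 + A - A^{2} - A A\right) = - \frac{5}{9} - \left(-5 + A - 2 A^{2}\right) = - \frac{5}{9} + \left(5 - A + 2 A^{2}\right) = \frac{40}{9} - A + 2 A^{2}$)
$\left(Q{\left(c \right)} + y{\left(-16 \right)}\right)^{2} = \left(\left(\frac{40}{9} - 12 + 2 \cdot 12^{2}\right) + \left(-3 + \left(-16\right)^{2}\right)^{2}\right)^{2} = \left(\left(\frac{40}{9} - 12 + 2 \cdot 144\right) + \left(-3 + 256\right)^{2}\right)^{2} = \left(\left(\frac{40}{9} - 12 + 288\right) + 253^{2}\right)^{2} = \left(\frac{2524}{9} + 64009\right)^{2} = \left(\frac{578605}{9}\right)^{2} = \frac{334783746025}{81}$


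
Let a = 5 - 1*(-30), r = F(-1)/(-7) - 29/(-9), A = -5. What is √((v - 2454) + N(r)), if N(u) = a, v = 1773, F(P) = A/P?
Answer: I*√646 ≈ 25.417*I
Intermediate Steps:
F(P) = -5/P
r = 158/63 (r = -5/(-1)/(-7) - 29/(-9) = -5*(-1)*(-⅐) - 29*(-⅑) = 5*(-⅐) + 29/9 = -5/7 + 29/9 = 158/63 ≈ 2.5079)
a = 35 (a = 5 + 30 = 35)
N(u) = 35
√((v - 2454) + N(r)) = √((1773 - 2454) + 35) = √(-681 + 35) = √(-646) = I*√646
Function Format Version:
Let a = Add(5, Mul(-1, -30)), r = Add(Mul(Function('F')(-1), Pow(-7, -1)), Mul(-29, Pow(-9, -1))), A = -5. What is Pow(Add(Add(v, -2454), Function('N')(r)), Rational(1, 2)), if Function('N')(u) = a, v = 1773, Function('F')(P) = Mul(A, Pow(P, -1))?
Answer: Mul(I, Pow(646, Rational(1, 2))) ≈ Mul(25.417, I)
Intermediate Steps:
Function('F')(P) = Mul(-5, Pow(P, -1))
r = Rational(158, 63) (r = Add(Mul(Mul(-5, Pow(-1, -1)), Pow(-7, -1)), Mul(-29, Pow(-9, -1))) = Add(Mul(Mul(-5, -1), Rational(-1, 7)), Mul(-29, Rational(-1, 9))) = Add(Mul(5, Rational(-1, 7)), Rational(29, 9)) = Add(Rational(-5, 7), Rational(29, 9)) = Rational(158, 63) ≈ 2.5079)
a = 35 (a = Add(5, 30) = 35)
Function('N')(u) = 35
Pow(Add(Add(v, -2454), Function('N')(r)), Rational(1, 2)) = Pow(Add(Add(1773, -2454), 35), Rational(1, 2)) = Pow(Add(-681, 35), Rational(1, 2)) = Pow(-646, Rational(1, 2)) = Mul(I, Pow(646, Rational(1, 2)))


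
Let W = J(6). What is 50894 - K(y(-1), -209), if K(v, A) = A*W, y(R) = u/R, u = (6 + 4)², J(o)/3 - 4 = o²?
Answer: 75974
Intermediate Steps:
J(o) = 12 + 3*o²
W = 120 (W = 12 + 3*6² = 12 + 3*36 = 12 + 108 = 120)
u = 100 (u = 10² = 100)
y(R) = 100/R
K(v, A) = 120*A (K(v, A) = A*120 = 120*A)
50894 - K(y(-1), -209) = 50894 - 120*(-209) = 50894 - 1*(-25080) = 50894 + 25080 = 75974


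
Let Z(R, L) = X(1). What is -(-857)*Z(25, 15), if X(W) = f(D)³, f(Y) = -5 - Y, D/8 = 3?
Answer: -20901373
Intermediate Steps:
D = 24 (D = 8*3 = 24)
X(W) = -24389 (X(W) = (-5 - 1*24)³ = (-5 - 24)³ = (-29)³ = -24389)
Z(R, L) = -24389
-(-857)*Z(25, 15) = -(-857)*(-24389) = -1*20901373 = -20901373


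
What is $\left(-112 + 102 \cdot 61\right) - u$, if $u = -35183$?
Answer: $41293$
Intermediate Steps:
$\left(-112 + 102 \cdot 61\right) - u = \left(-112 + 102 \cdot 61\right) - -35183 = \left(-112 + 6222\right) + 35183 = 6110 + 35183 = 41293$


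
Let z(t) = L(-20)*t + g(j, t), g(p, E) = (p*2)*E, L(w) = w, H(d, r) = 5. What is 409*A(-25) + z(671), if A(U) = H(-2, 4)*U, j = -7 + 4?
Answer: -68571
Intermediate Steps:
j = -3
g(p, E) = 2*E*p (g(p, E) = (2*p)*E = 2*E*p)
A(U) = 5*U
z(t) = -26*t (z(t) = -20*t + 2*t*(-3) = -20*t - 6*t = -26*t)
409*A(-25) + z(671) = 409*(5*(-25)) - 26*671 = 409*(-125) - 17446 = -51125 - 17446 = -68571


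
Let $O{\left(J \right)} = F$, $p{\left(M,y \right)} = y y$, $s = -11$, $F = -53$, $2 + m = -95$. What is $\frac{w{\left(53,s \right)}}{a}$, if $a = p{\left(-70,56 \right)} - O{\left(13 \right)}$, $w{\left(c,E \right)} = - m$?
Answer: $\frac{97}{3189} \approx 0.030417$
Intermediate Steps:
$m = -97$ ($m = -2 - 95 = -97$)
$p{\left(M,y \right)} = y^{2}$
$O{\left(J \right)} = -53$
$w{\left(c,E \right)} = 97$ ($w{\left(c,E \right)} = \left(-1\right) \left(-97\right) = 97$)
$a = 3189$ ($a = 56^{2} - -53 = 3136 + 53 = 3189$)
$\frac{w{\left(53,s \right)}}{a} = \frac{97}{3189}$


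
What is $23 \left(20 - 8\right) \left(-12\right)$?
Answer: $-3312$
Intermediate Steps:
$23 \left(20 - 8\right) \left(-12\right) = 23 \cdot 12 \left(-12\right) = 276 \left(-12\right) = -3312$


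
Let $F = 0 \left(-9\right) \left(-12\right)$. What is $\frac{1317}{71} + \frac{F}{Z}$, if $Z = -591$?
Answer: $\frac{1317}{71} \approx 18.549$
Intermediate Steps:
$F = 0$ ($F = 0 \left(-12\right) = 0$)
$\frac{1317}{71} + \frac{F}{Z} = \frac{1317}{71} + \frac{0}{-591} = 1317 \cdot \frac{1}{71} + 0 \left(- \frac{1}{591}\right) = \frac{1317}{71} + 0 = \frac{1317}{71}$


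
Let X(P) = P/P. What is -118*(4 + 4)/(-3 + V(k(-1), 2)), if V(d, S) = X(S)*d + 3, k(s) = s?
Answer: 944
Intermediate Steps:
X(P) = 1
V(d, S) = 3 + d (V(d, S) = 1*d + 3 = d + 3 = 3 + d)
-118*(4 + 4)/(-3 + V(k(-1), 2)) = -118*(4 + 4)/(-3 + (3 - 1)) = -944/(-3 + 2) = -944/(-1) = -944*(-1) = -118*(-8) = 944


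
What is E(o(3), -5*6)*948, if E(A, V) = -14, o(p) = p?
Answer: -13272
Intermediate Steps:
E(o(3), -5*6)*948 = -14*948 = -13272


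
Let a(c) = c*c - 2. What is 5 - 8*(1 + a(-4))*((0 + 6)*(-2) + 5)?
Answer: 845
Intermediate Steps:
a(c) = -2 + c² (a(c) = c² - 2 = -2 + c²)
5 - 8*(1 + a(-4))*((0 + 6)*(-2) + 5) = 5 - 8*(1 + (-2 + (-4)²))*((0 + 6)*(-2) + 5) = 5 - 8*(1 + (-2 + 16))*(6*(-2) + 5) = 5 - 8*(1 + 14)*(-12 + 5) = 5 - 120*(-7) = 5 - 8*(-105) = 5 + 840 = 845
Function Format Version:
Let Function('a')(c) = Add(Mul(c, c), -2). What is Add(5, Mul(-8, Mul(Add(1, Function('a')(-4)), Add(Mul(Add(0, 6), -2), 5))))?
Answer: 845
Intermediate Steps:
Function('a')(c) = Add(-2, Pow(c, 2)) (Function('a')(c) = Add(Pow(c, 2), -2) = Add(-2, Pow(c, 2)))
Add(5, Mul(-8, Mul(Add(1, Function('a')(-4)), Add(Mul(Add(0, 6), -2), 5)))) = Add(5, Mul(-8, Mul(Add(1, Add(-2, Pow(-4, 2))), Add(Mul(Add(0, 6), -2), 5)))) = Add(5, Mul(-8, Mul(Add(1, Add(-2, 16)), Add(Mul(6, -2), 5)))) = Add(5, Mul(-8, Mul(Add(1, 14), Add(-12, 5)))) = Add(5, Mul(-8, Mul(15, -7))) = Add(5, Mul(-8, -105)) = Add(5, 840) = 845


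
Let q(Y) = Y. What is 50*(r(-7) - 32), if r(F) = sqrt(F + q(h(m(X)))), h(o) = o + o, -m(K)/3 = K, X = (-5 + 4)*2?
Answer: -1600 + 50*sqrt(5) ≈ -1488.2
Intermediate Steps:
X = -2 (X = -1*2 = -2)
m(K) = -3*K
h(o) = 2*o
r(F) = sqrt(12 + F) (r(F) = sqrt(F + 2*(-3*(-2))) = sqrt(F + 2*6) = sqrt(F + 12) = sqrt(12 + F))
50*(r(-7) - 32) = 50*(sqrt(12 - 7) - 32) = 50*(sqrt(5) - 32) = 50*(-32 + sqrt(5)) = -1600 + 50*sqrt(5)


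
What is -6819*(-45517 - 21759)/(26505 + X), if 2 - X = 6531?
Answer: 10426251/454 ≈ 22965.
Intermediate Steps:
X = -6529 (X = 2 - 1*6531 = 2 - 6531 = -6529)
-6819*(-45517 - 21759)/(26505 + X) = -6819*(-45517 - 21759)/(26505 - 6529) = -6819/(19976/(-67276)) = -6819/(19976*(-1/67276)) = -6819/(-454/1529) = -6819*(-1529/454) = 10426251/454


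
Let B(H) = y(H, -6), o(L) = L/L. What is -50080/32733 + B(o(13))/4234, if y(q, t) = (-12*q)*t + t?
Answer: -104939171/69295761 ≈ -1.5144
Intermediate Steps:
o(L) = 1
y(q, t) = t - 12*q*t (y(q, t) = -12*q*t + t = t - 12*q*t)
B(H) = -6 + 72*H (B(H) = -6*(1 - 12*H) = -6 + 72*H)
-50080/32733 + B(o(13))/4234 = -50080/32733 + (-6 + 72*1)/4234 = -50080*1/32733 + (-6 + 72)*(1/4234) = -50080/32733 + 66*(1/4234) = -50080/32733 + 33/2117 = -104939171/69295761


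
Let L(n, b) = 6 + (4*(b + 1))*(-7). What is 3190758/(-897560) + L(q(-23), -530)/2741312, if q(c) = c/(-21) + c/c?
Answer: -545847696901/153780749920 ≈ -3.5495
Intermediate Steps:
q(c) = 1 - c/21 (q(c) = c*(-1/21) + 1 = -c/21 + 1 = 1 - c/21)
L(n, b) = -22 - 28*b (L(n, b) = 6 + (4*(1 + b))*(-7) = 6 + (4 + 4*b)*(-7) = 6 + (-28 - 28*b) = -22 - 28*b)
3190758/(-897560) + L(q(-23), -530)/2741312 = 3190758/(-897560) + (-22 - 28*(-530))/2741312 = 3190758*(-1/897560) + (-22 + 14840)*(1/2741312) = -1595379/448780 + 14818*(1/2741312) = -1595379/448780 + 7409/1370656 = -545847696901/153780749920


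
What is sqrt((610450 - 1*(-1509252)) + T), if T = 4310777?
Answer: sqrt(6430479) ≈ 2535.8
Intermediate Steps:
sqrt((610450 - 1*(-1509252)) + T) = sqrt((610450 - 1*(-1509252)) + 4310777) = sqrt((610450 + 1509252) + 4310777) = sqrt(2119702 + 4310777) = sqrt(6430479)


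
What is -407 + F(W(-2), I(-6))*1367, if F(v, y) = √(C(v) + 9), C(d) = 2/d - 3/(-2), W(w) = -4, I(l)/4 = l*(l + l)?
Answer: -407 + 1367*√10 ≈ 3915.8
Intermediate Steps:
I(l) = 8*l² (I(l) = 4*(l*(l + l)) = 4*(l*(2*l)) = 4*(2*l²) = 8*l²)
C(d) = 3/2 + 2/d (C(d) = 2/d - 3*(-½) = 2/d + 3/2 = 3/2 + 2/d)
F(v, y) = √(21/2 + 2/v) (F(v, y) = √((3/2 + 2/v) + 9) = √(21/2 + 2/v))
-407 + F(W(-2), I(-6))*1367 = -407 + (√(42 + 8/(-4))/2)*1367 = -407 + (√(42 + 8*(-¼))/2)*1367 = -407 + (√(42 - 2)/2)*1367 = -407 + (√40/2)*1367 = -407 + ((2*√10)/2)*1367 = -407 + √10*1367 = -407 + 1367*√10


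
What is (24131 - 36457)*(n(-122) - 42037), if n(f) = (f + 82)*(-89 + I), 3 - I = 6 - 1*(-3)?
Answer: 471309262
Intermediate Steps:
I = -6 (I = 3 - (6 - 1*(-3)) = 3 - (6 + 3) = 3 - 1*9 = 3 - 9 = -6)
n(f) = -7790 - 95*f (n(f) = (f + 82)*(-89 - 6) = (82 + f)*(-95) = -7790 - 95*f)
(24131 - 36457)*(n(-122) - 42037) = (24131 - 36457)*((-7790 - 95*(-122)) - 42037) = -12326*((-7790 + 11590) - 42037) = -12326*(3800 - 42037) = -12326*(-38237) = 471309262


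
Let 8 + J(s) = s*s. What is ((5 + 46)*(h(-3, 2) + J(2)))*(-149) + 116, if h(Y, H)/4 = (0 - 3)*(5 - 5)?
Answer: 30512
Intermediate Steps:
h(Y, H) = 0 (h(Y, H) = 4*((0 - 3)*(5 - 5)) = 4*(-3*0) = 4*0 = 0)
J(s) = -8 + s² (J(s) = -8 + s*s = -8 + s²)
((5 + 46)*(h(-3, 2) + J(2)))*(-149) + 116 = ((5 + 46)*(0 + (-8 + 2²)))*(-149) + 116 = (51*(0 + (-8 + 4)))*(-149) + 116 = (51*(0 - 4))*(-149) + 116 = (51*(-4))*(-149) + 116 = -204*(-149) + 116 = 30396 + 116 = 30512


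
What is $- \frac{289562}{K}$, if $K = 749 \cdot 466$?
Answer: $- \frac{20683}{24931} \approx -0.82961$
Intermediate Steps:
$K = 349034$
$- \frac{289562}{K} = - \frac{289562}{349034} = \left(-289562\right) \frac{1}{349034} = - \frac{20683}{24931}$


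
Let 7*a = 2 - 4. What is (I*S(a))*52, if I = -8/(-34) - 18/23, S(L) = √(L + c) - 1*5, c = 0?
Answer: 55640/391 - 11128*I*√14/2737 ≈ 142.3 - 15.213*I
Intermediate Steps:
a = -2/7 (a = (2 - 4)/7 = (⅐)*(-2) = -2/7 ≈ -0.28571)
S(L) = -5 + √L (S(L) = √(L + 0) - 1*5 = √L - 5 = -5 + √L)
I = -214/391 (I = -8*(-1/34) - 18*1/23 = 4/17 - 18/23 = -214/391 ≈ -0.54731)
(I*S(a))*52 = -214*(-5 + √(-2/7))/391*52 = -214*(-5 + I*√14/7)/391*52 = (1070/391 - 214*I*√14/2737)*52 = 55640/391 - 11128*I*√14/2737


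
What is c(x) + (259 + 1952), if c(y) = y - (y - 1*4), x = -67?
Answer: 2215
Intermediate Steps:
c(y) = 4 (c(y) = y - (y - 4) = y - (-4 + y) = y + (4 - y) = 4)
c(x) + (259 + 1952) = 4 + (259 + 1952) = 4 + 2211 = 2215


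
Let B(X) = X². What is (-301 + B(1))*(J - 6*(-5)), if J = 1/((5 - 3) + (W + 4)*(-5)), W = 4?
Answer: -170850/19 ≈ -8992.1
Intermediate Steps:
J = -1/38 (J = 1/((5 - 3) + (4 + 4)*(-5)) = 1/(2 + 8*(-5)) = 1/(2 - 40) = 1/(-38) = -1/38 ≈ -0.026316)
(-301 + B(1))*(J - 6*(-5)) = (-301 + 1²)*(-1/38 - 6*(-5)) = (-301 + 1)*(-1/38 + 30) = -300*1139/38 = -170850/19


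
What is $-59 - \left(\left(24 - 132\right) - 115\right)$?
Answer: $164$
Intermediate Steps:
$-59 - \left(\left(24 - 132\right) - 115\right) = -59 - \left(-108 - 115\right) = -59 - -223 = -59 + 223 = 164$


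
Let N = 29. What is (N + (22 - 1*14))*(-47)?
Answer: -1739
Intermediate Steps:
(N + (22 - 1*14))*(-47) = (29 + (22 - 1*14))*(-47) = (29 + (22 - 14))*(-47) = (29 + 8)*(-47) = 37*(-47) = -1739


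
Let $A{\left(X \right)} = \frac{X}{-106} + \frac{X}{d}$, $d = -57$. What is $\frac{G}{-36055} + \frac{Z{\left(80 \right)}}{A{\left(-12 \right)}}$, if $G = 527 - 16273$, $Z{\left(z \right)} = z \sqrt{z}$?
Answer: $\frac{15746}{36055} + \frac{161120 \sqrt{5}}{163} \approx 2210.7$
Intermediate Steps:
$Z{\left(z \right)} = z^{\frac{3}{2}}$
$A{\left(X \right)} = - \frac{163 X}{6042}$ ($A{\left(X \right)} = \frac{X}{-106} + \frac{X}{-57} = X \left(- \frac{1}{106}\right) + X \left(- \frac{1}{57}\right) = - \frac{X}{106} - \frac{X}{57} = - \frac{163 X}{6042}$)
$G = -15746$ ($G = 527 - 16273 = -15746$)
$\frac{G}{-36055} + \frac{Z{\left(80 \right)}}{A{\left(-12 \right)}} = - \frac{15746}{-36055} + \frac{80^{\frac{3}{2}}}{\left(- \frac{163}{6042}\right) \left(-12\right)} = \left(-15746\right) \left(- \frac{1}{36055}\right) + \frac{320 \sqrt{5}}{\frac{326}{1007}} = \frac{15746}{36055} + 320 \sqrt{5} \cdot \frac{1007}{326} = \frac{15746}{36055} + \frac{161120 \sqrt{5}}{163}$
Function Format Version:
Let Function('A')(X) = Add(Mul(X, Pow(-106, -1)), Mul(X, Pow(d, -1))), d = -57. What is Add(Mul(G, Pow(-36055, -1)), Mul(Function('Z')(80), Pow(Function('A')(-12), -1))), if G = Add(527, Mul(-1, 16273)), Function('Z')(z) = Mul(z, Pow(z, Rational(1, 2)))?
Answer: Add(Rational(15746, 36055), Mul(Rational(161120, 163), Pow(5, Rational(1, 2)))) ≈ 2210.7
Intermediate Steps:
Function('Z')(z) = Pow(z, Rational(3, 2))
Function('A')(X) = Mul(Rational(-163, 6042), X) (Function('A')(X) = Add(Mul(X, Pow(-106, -1)), Mul(X, Pow(-57, -1))) = Add(Mul(X, Rational(-1, 106)), Mul(X, Rational(-1, 57))) = Add(Mul(Rational(-1, 106), X), Mul(Rational(-1, 57), X)) = Mul(Rational(-163, 6042), X))
G = -15746 (G = Add(527, -16273) = -15746)
Add(Mul(G, Pow(-36055, -1)), Mul(Function('Z')(80), Pow(Function('A')(-12), -1))) = Add(Mul(-15746, Pow(-36055, -1)), Mul(Pow(80, Rational(3, 2)), Pow(Mul(Rational(-163, 6042), -12), -1))) = Add(Mul(-15746, Rational(-1, 36055)), Mul(Mul(320, Pow(5, Rational(1, 2))), Pow(Rational(326, 1007), -1))) = Add(Rational(15746, 36055), Mul(Mul(320, Pow(5, Rational(1, 2))), Rational(1007, 326))) = Add(Rational(15746, 36055), Mul(Rational(161120, 163), Pow(5, Rational(1, 2))))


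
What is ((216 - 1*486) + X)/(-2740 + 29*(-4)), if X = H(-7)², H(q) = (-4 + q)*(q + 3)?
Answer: -7/12 ≈ -0.58333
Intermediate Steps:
H(q) = (-4 + q)*(3 + q)
X = 1936 (X = (-12 + (-7)² - 1*(-7))² = (-12 + 49 + 7)² = 44² = 1936)
((216 - 1*486) + X)/(-2740 + 29*(-4)) = ((216 - 1*486) + 1936)/(-2740 + 29*(-4)) = ((216 - 486) + 1936)/(-2740 - 116) = (-270 + 1936)/(-2856) = 1666*(-1/2856) = -7/12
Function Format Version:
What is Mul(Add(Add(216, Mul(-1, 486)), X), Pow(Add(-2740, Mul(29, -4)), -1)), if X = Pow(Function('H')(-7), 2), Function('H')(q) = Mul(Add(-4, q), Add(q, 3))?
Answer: Rational(-7, 12) ≈ -0.58333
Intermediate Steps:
Function('H')(q) = Mul(Add(-4, q), Add(3, q))
X = 1936 (X = Pow(Add(-12, Pow(-7, 2), Mul(-1, -7)), 2) = Pow(Add(-12, 49, 7), 2) = Pow(44, 2) = 1936)
Mul(Add(Add(216, Mul(-1, 486)), X), Pow(Add(-2740, Mul(29, -4)), -1)) = Mul(Add(Add(216, Mul(-1, 486)), 1936), Pow(Add(-2740, Mul(29, -4)), -1)) = Mul(Add(Add(216, -486), 1936), Pow(Add(-2740, -116), -1)) = Mul(Add(-270, 1936), Pow(-2856, -1)) = Mul(1666, Rational(-1, 2856)) = Rational(-7, 12)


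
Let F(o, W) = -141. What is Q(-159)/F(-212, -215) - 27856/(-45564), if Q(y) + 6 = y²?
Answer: -95641867/535377 ≈ -178.64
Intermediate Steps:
Q(y) = -6 + y²
Q(-159)/F(-212, -215) - 27856/(-45564) = (-6 + (-159)²)/(-141) - 27856/(-45564) = (-6 + 25281)*(-1/141) - 27856*(-1/45564) = 25275*(-1/141) + 6964/11391 = -8425/47 + 6964/11391 = -95641867/535377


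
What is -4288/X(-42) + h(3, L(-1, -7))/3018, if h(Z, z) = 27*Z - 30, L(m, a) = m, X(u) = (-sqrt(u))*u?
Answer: 17/1006 + 1072*I*sqrt(42)/441 ≈ 0.016899 + 15.754*I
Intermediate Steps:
X(u) = -u**(3/2)
h(Z, z) = -30 + 27*Z
-4288/X(-42) + h(3, L(-1, -7))/3018 = -4288*(-I*sqrt(42)/1764) + (-30 + 27*3)/3018 = -4288*(-I*sqrt(42)/1764) + (-30 + 81)*(1/3018) = -4288*(-I*sqrt(42)/1764) + 51*(1/3018) = -(-1072)*I*sqrt(42)/441 + 17/1006 = 1072*I*sqrt(42)/441 + 17/1006 = 17/1006 + 1072*I*sqrt(42)/441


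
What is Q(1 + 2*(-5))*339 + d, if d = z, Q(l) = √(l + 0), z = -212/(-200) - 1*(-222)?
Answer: 11153/50 + 1017*I ≈ 223.06 + 1017.0*I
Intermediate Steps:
z = 11153/50 (z = -212*(-1/200) + 222 = 53/50 + 222 = 11153/50 ≈ 223.06)
Q(l) = √l
d = 11153/50 ≈ 223.06
Q(1 + 2*(-5))*339 + d = √(1 + 2*(-5))*339 + 11153/50 = √(1 - 10)*339 + 11153/50 = √(-9)*339 + 11153/50 = (3*I)*339 + 11153/50 = 1017*I + 11153/50 = 11153/50 + 1017*I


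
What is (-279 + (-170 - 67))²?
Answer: 266256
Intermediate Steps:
(-279 + (-170 - 67))² = (-279 - 237)² = (-516)² = 266256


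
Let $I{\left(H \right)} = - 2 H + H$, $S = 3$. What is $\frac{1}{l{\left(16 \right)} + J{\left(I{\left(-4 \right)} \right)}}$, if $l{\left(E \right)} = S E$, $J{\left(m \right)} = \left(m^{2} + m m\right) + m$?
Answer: $\frac{1}{84} \approx 0.011905$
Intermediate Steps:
$I{\left(H \right)} = - H$
$J{\left(m \right)} = m + 2 m^{2}$ ($J{\left(m \right)} = \left(m^{2} + m^{2}\right) + m = 2 m^{2} + m = m + 2 m^{2}$)
$l{\left(E \right)} = 3 E$
$\frac{1}{l{\left(16 \right)} + J{\left(I{\left(-4 \right)} \right)}} = \frac{1}{3 \cdot 16 + \left(-1\right) \left(-4\right) \left(1 + 2 \left(\left(-1\right) \left(-4\right)\right)\right)} = \frac{1}{48 + 4 \left(1 + 2 \cdot 4\right)} = \frac{1}{48 + 4 \left(1 + 8\right)} = \frac{1}{48 + 4 \cdot 9} = \frac{1}{48 + 36} = \frac{1}{84}$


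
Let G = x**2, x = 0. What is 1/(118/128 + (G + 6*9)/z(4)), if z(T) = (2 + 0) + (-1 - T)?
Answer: -64/1093 ≈ -0.058554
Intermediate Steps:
G = 0 (G = 0**2 = 0)
z(T) = 1 - T (z(T) = 2 + (-1 - T) = 1 - T)
1/(118/128 + (G + 6*9)/z(4)) = 1/(118/128 + (0 + 6*9)/(1 - 1*4)) = 1/(118*(1/128) + (0 + 54)/(1 - 4)) = 1/(59/64 + 54/(-3)) = 1/(59/64 + 54*(-1/3)) = 1/(59/64 - 18) = 1/(-1093/64) = -64/1093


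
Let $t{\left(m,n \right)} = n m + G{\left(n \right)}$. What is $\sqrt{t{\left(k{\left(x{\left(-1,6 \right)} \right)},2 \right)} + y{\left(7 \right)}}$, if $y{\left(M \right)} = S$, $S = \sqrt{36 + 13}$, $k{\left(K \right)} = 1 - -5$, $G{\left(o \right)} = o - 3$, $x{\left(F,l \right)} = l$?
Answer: $3 \sqrt{2} \approx 4.2426$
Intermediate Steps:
$G{\left(o \right)} = -3 + o$ ($G{\left(o \right)} = o - 3 = -3 + o$)
$k{\left(K \right)} = 6$ ($k{\left(K \right)} = 1 + 5 = 6$)
$t{\left(m,n \right)} = -3 + n + m n$ ($t{\left(m,n \right)} = n m + \left(-3 + n\right) = m n + \left(-3 + n\right) = -3 + n + m n$)
$S = 7$ ($S = \sqrt{49} = 7$)
$y{\left(M \right)} = 7$
$\sqrt{t{\left(k{\left(x{\left(-1,6 \right)} \right)},2 \right)} + y{\left(7 \right)}} = \sqrt{\left(-3 + 2 + 6 \cdot 2\right) + 7} = \sqrt{\left(-3 + 2 + 12\right) + 7} = \sqrt{11 + 7} = \sqrt{18} = 3 \sqrt{2}$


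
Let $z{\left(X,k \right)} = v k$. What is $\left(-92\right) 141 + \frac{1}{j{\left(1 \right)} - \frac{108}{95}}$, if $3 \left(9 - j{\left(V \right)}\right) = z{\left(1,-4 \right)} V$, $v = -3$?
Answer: $- \frac{4760629}{367} \approx -12972.0$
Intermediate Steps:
$z{\left(X,k \right)} = - 3 k$
$j{\left(V \right)} = 9 - 4 V$ ($j{\left(V \right)} = 9 - \frac{\left(-3\right) \left(-4\right) V}{3} = 9 - \frac{12 V}{3} = 9 - 4 V$)
$\left(-92\right) 141 + \frac{1}{j{\left(1 \right)} - \frac{108}{95}} = \left(-92\right) 141 + \frac{1}{\left(9 - 4\right) - \frac{108}{95}} = -12972 + \frac{1}{\left(9 - 4\right) - \frac{108}{95}} = -12972 + \frac{1}{5 - \frac{108}{95}} = -12972 + \frac{1}{\frac{367}{95}} = -12972 + \frac{95}{367} = - \frac{4760629}{367}$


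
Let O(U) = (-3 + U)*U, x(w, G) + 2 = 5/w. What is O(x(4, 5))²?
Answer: 2025/256 ≈ 7.9102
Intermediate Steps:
x(w, G) = -2 + 5/w
O(U) = U*(-3 + U)
O(x(4, 5))² = ((-2 + 5/4)*(-3 + (-2 + 5/4)))² = (-3*(-3 - ¾)/4)² = (-¾*(-15/4))² = (45/16)² = 2025/256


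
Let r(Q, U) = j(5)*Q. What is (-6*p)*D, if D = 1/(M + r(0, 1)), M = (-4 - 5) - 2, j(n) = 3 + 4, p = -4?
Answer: -24/11 ≈ -2.1818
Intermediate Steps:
j(n) = 7
r(Q, U) = 7*Q
M = -11 (M = -9 - 2 = -11)
D = -1/11 (D = 1/(-11 + 7*0) = 1/(-11 + 0) = 1/(-11) = -1/11 ≈ -0.090909)
(-6*p)*D = -6*(-4)*(-1/11) = 24*(-1/11) = -24/11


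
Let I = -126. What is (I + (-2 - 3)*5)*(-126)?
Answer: 19026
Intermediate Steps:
(I + (-2 - 3)*5)*(-126) = (-126 + (-2 - 3)*5)*(-126) = (-126 - 5*5)*(-126) = (-126 - 25)*(-126) = -151*(-126) = 19026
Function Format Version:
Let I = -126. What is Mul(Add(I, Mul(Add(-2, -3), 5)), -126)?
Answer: 19026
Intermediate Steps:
Mul(Add(I, Mul(Add(-2, -3), 5)), -126) = Mul(Add(-126, Mul(Add(-2, -3), 5)), -126) = Mul(Add(-126, Mul(-5, 5)), -126) = Mul(Add(-126, -25), -126) = Mul(-151, -126) = 19026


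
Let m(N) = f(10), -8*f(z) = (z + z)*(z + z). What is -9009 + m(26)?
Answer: -9059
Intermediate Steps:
f(z) = -z²/2 (f(z) = -(z + z)*(z + z)/8 = -2*z*2*z/8 = -z²/2)
m(N) = -50 (m(N) = -½*10² = -½*100 = -50)
-9009 + m(26) = -9009 - 50 = -9059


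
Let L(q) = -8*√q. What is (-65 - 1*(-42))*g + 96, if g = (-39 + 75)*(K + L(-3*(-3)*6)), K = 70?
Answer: -57864 + 19872*√6 ≈ -9187.7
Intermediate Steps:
g = 2520 - 864*√6 (g = (-39 + 75)*(70 - 8*3*√6) = 36*(70 - 8*3*√6) = 36*(70 - 24*√6) = 2520 - 864*√6 ≈ 403.64)
(-65 - 1*(-42))*g + 96 = (-65 - 1*(-42))*(2520 - 864*√6) + 96 = (-65 + 42)*(2520 - 864*√6) + 96 = -23*(2520 - 864*√6) + 96 = (-57960 + 19872*√6) + 96 = -57864 + 19872*√6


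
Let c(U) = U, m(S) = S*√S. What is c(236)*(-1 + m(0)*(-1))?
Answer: -236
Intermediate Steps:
m(S) = S^(3/2)
c(236)*(-1 + m(0)*(-1)) = 236*(-1 + 0^(3/2)*(-1)) = 236*(-1 + 0*(-1)) = 236*(-1 + 0) = 236*(-1) = -236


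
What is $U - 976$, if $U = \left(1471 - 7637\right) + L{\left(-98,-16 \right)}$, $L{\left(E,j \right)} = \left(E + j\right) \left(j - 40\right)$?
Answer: $-758$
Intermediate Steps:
$L{\left(E,j \right)} = \left(-40 + j\right) \left(E + j\right)$ ($L{\left(E,j \right)} = \left(E + j\right) \left(-40 + j\right) = \left(-40 + j\right) \left(E + j\right)$)
$U = 218$ ($U = \left(1471 - 7637\right) - \left(-6128 - 256\right) = -6166 + \left(256 + 3920 + 640 + 1568\right) = -6166 + 6384 = 218$)
$U - 976 = 218 - 976 = -758$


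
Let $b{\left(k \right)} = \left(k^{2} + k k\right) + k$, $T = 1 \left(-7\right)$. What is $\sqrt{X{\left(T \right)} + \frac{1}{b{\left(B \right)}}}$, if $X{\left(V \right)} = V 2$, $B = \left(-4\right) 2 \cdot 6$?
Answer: $\frac{i \sqrt{18194115}}{1140} \approx 3.7416 i$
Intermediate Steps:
$B = -48$ ($B = \left(-8\right) 6 = -48$)
$T = -7$
$b{\left(k \right)} = k + 2 k^{2}$ ($b{\left(k \right)} = \left(k^{2} + k^{2}\right) + k = 2 k^{2} + k = k + 2 k^{2}$)
$X{\left(V \right)} = 2 V$
$\sqrt{X{\left(T \right)} + \frac{1}{b{\left(B \right)}}} = \sqrt{2 \left(-7\right) + \frac{1}{\left(-48\right) \left(1 + 2 \left(-48\right)\right)}} = \sqrt{-14 + \frac{1}{\left(-48\right) \left(1 - 96\right)}} = \sqrt{-14 + \frac{1}{\left(-48\right) \left(-95\right)}} = \sqrt{-14 + \frac{1}{4560}} = \sqrt{- \frac{63839}{4560}} = \frac{i \sqrt{18194115}}{1140}$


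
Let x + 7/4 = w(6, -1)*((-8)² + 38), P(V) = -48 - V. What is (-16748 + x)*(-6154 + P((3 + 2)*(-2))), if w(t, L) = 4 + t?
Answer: 97398612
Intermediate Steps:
x = 4073/4 (x = -7/4 + (4 + 6)*((-8)² + 38) = -7/4 + 10*(64 + 38) = -7/4 + 10*102 = -7/4 + 1020 = 4073/4 ≈ 1018.3)
(-16748 + x)*(-6154 + P((3 + 2)*(-2))) = (-16748 + 4073/4)*(-6154 + (-48 - (3 + 2)*(-2))) = -62919*(-6154 + (-48 - 5*(-2)))/4 = -62919*(-6154 + (-48 - 1*(-10)))/4 = -62919*(-6154 + (-48 + 10))/4 = -62919*(-6154 - 38)/4 = -62919/4*(-6192) = 97398612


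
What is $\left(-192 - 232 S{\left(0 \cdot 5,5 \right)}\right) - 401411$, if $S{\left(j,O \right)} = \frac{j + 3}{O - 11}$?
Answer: $-401487$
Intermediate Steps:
$S{\left(j,O \right)} = \frac{3 + j}{-11 + O}$
$\left(-192 - 232 S{\left(0 \cdot 5,5 \right)}\right) - 401411 = \left(-192 - 232 \frac{3 + 0 \cdot 5}{-11 + 5}\right) - 401411 = \left(-192 - 232 \frac{3 + 0}{-6}\right) - 401411 = \left(-192 - 232 \left(\left(- \frac{1}{6}\right) 3\right)\right) - 401411 = \left(-192 - -116\right) - 401411 = \left(-192 + 116\right) - 401411 = -76 - 401411 = -401487$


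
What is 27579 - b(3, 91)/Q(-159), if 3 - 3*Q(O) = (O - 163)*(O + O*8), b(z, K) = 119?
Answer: 4235941466/153593 ≈ 27579.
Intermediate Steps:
Q(O) = 1 - 3*O*(-163 + O) (Q(O) = 1 - (O - 163)*(O + O*8)/3 = 1 - (-163 + O)*(O + 8*O)/3 = 1 - (-163 + O)*9*O/3 = 1 - 3*O*(-163 + O))
27579 - b(3, 91)/Q(-159) = 27579 - 119/(1 - 3*(-159)² + 489*(-159)) = 27579 - 119/(1 - 3*25281 - 77751) = 27579 - 119/(1 - 75843 - 77751) = 27579 - 119/(-153593) = 27579 - 119*(-1)/153593 = 27579 - 1*(-119/153593) = 27579 + 119/153593 = 4235941466/153593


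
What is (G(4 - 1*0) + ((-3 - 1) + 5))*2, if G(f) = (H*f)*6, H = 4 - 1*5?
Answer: -46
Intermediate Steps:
H = -1 (H = 4 - 5 = -1)
G(f) = -6*f (G(f) = -f*6 = -6*f)
(G(4 - 1*0) + ((-3 - 1) + 5))*2 = (-6*(4 - 1*0) + ((-3 - 1) + 5))*2 = (-6*(4 + 0) + (-4 + 5))*2 = (-6*4 + 1)*2 = (-24 + 1)*2 = -23*2 = -46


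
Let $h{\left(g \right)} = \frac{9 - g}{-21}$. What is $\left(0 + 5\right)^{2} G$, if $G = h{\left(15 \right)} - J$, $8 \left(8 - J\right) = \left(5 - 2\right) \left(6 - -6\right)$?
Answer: $- \frac{1125}{14} \approx -80.357$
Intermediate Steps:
$h{\left(g \right)} = - \frac{3}{7} + \frac{g}{21}$ ($h{\left(g \right)} = \left(9 - g\right) \left(- \frac{1}{21}\right) = - \frac{3}{7} + \frac{g}{21}$)
$J = \frac{7}{2}$ ($J = 8 - \frac{\left(5 - 2\right) \left(6 - -6\right)}{8} = 8 - \frac{3 \left(6 + 6\right)}{8} = 8 - \frac{3 \cdot 12}{8} = 8 - \frac{9}{2} = \frac{7}{2} \approx 3.5$)
$G = - \frac{45}{14}$ ($G = \left(- \frac{3}{7} + \frac{1}{21} \cdot 15\right) - \frac{7}{2} = \left(- \frac{3}{7} + \frac{5}{7}\right) - \frac{7}{2} = \frac{2}{7} - \frac{7}{2} = - \frac{45}{14} \approx -3.2143$)
$\left(0 + 5\right)^{2} G = \left(0 + 5\right)^{2} \left(- \frac{45}{14}\right) = 5^{2} \left(- \frac{45}{14}\right) = 25 \left(- \frac{45}{14}\right) = - \frac{1125}{14}$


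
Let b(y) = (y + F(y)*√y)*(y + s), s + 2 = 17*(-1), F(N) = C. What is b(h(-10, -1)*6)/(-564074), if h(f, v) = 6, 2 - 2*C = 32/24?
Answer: -323/282037 ≈ -0.0011452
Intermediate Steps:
C = ⅓ (C = 1 - 16/24 = 1 - ½*4/3 = 1 - ⅔ = ⅓ ≈ 0.33333)
F(N) = ⅓
s = -19 (s = -2 + 17*(-1) = -2 - 17 = -19)
b(y) = (-19 + y)*(y + √y/3) (b(y) = (y + √y/3)*(y - 19) = (y + √y/3)*(-19 + y) = (-19 + y)*(y + √y/3))
b(h(-10, -1)*6)/(-564074) = ((6*6)² - 114*6 - 19*√(6*6)/3 + (6*6)^(3/2)/3)/(-564074) = (36² - 19*36 - 19*√36/3 + 36^(3/2)/3)*(-1/564074) = (1296 - 684 - 19/3*6 + (⅓)*216)*(-1/564074) = (1296 - 684 - 38 + 72)*(-1/564074) = 646*(-1/564074) = -323/282037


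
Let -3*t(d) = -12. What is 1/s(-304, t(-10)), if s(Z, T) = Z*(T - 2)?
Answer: -1/608 ≈ -0.0016447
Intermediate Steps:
t(d) = 4 (t(d) = -⅓*(-12) = 4)
s(Z, T) = Z*(-2 + T)
1/s(-304, t(-10)) = 1/(-304*(-2 + 4)) = 1/(-304*2) = 1/(-608) = -1/608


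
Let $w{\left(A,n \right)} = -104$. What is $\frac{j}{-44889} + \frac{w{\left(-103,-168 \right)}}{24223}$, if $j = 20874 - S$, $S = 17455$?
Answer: $- \frac{6729761}{83642019} \approx -0.080459$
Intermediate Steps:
$j = 3419$ ($j = 20874 - 17455 = 3419$)
$\frac{j}{-44889} + \frac{w{\left(-103,-168 \right)}}{24223} = \frac{3419}{-44889} - \frac{104}{24223} = 3419 \left(- \frac{1}{44889}\right) - \frac{104}{24223} = - \frac{263}{3453} - \frac{104}{24223} = - \frac{6729761}{83642019}$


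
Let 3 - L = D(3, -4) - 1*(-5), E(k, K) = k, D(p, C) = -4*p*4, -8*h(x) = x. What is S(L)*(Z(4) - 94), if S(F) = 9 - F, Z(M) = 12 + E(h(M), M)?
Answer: 6105/2 ≈ 3052.5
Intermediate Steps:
h(x) = -x/8
D(p, C) = -16*p
L = 46 (L = 3 - (-16*3 - 1*(-5)) = 3 - (-48 + 5) = 3 - 1*(-43) = 3 + 43 = 46)
Z(M) = 12 - M/8
S(L)*(Z(4) - 94) = (9 - 1*46)*((12 - 1/8*4) - 94) = (9 - 46)*((12 - 1/2) - 94) = -37*(23/2 - 94) = -37*(-165/2) = 6105/2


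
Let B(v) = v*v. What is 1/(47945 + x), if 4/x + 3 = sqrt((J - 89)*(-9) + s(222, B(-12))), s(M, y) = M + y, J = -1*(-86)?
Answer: 4602723/220677698066 - sqrt(393)/220677698066 ≈ 2.0857e-5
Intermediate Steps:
J = 86
B(v) = v**2
x = 4/(-3 + sqrt(393)) (x = 4/(-3 + sqrt((86 - 89)*(-9) + (222 + (-12)**2))) = 4/(-3 + sqrt(-3*(-9) + (222 + 144))) = 4/(-3 + sqrt(27 + 366)) = 4/(-3 + sqrt(393)) ≈ 0.23775)
1/(47945 + x) = 1/(47945 + (1/32 + sqrt(393)/96)) = 1/(1534241/32 + sqrt(393)/96)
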